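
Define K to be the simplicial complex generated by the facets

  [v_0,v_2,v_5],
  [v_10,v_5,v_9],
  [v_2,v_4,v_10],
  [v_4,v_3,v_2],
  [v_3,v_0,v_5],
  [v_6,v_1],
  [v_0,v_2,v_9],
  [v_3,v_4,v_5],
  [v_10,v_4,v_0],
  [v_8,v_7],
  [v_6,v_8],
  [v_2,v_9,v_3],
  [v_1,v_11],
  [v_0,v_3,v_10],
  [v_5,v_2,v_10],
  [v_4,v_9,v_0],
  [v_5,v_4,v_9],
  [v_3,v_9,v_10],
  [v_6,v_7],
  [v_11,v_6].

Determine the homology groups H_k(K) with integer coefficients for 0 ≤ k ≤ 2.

We work with the vertex ordering v_0 < v_1 < v_2 < v_3 < v_4 < v_5 < v_6 < v_7 < v_8 < v_9 < v_10 < v_11. The simplices of K, each written with vertices in increasing order, are:

  0-simplices (12): [v_0], [v_1], [v_2], [v_3], [v_4], [v_5], [v_6], [v_7], [v_8], [v_9], [v_10], [v_11]
  1-simplices (27): (27 of them)
  2-simplices (14): (14 of them)

Hence C_0 ≅ Z^12, C_1 ≅ Z^27, C_2 ≅ Z^14.

The boundary map ∂_1: C_1 → C_0 sends each edge [p,q] (with p < q) to q − p. For instance
  ∂[v_3,v_5] = [v_5] − [v_3].
As a 12×27 matrix over Z this has rank 10, with invariant factors (1,1,1,1,1,1,1,1,1,1).

∂_2: C_2 → C_1 maps a triangle to the signed sum of its edges. For instance
  ∂[v_0,v_3,v_5] = [v_3,v_5] − [v_0,v_5] + [v_0,v_3],
  ∂[v_2,v_5,v_10] = [v_5,v_10] − [v_2,v_10] + [v_2,v_5].
The 27×14 boundary matrix has rank 13 and Smith normal form diag(1,1,1,1,1,1,1,1,1,1,1,1,1).

Reading off H_k = ker ∂_k / im ∂_{k+1}:

  H_0: rank C_0 − rank ∂_1 = 12 − 10 = 2, and the invariant factors of ∂_1 are all 1, so H_0 = Z^2.
  H_1: rank ker ∂_1 − rank ∂_2 = (27 − 10) − 13 = 4, and the invariant factors of ∂_2 are all 1, so H_1 = Z^4.
  H_2: rank ker ∂_2 − rank ∂_3 = (14 − 13) − 0 = 1, and there is no ∂_3, so H_2 = Z.

H_0 = Z^2,  H_1 = Z^4,  H_2 = Z.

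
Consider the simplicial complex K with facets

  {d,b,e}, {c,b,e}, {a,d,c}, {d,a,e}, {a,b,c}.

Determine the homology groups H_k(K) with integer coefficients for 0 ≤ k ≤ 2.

K has 5 vertices, 10 edges, 5 triangles.
rank ∂_0 = 0, rank ∂_1 = 4 ⇒ b_0 = 5 − 0 − 4 = 1; all invariant factors of ∂_1 are 1 so no torsion. So H_0 = Z.
rank ∂_1 = 4, rank ∂_2 = 5 ⇒ b_1 = 10 − 4 − 5 = 1; all invariant factors of ∂_2 are 1 so no torsion. So H_1 = Z.
rank ∂_2 = 5, rank ∂_3 = 0 ⇒ b_2 = 5 − 5 − 0 = 0. So H_2 = 0.

H_0 ≅ Z,  H_1 ≅ Z,  H_2 = 0.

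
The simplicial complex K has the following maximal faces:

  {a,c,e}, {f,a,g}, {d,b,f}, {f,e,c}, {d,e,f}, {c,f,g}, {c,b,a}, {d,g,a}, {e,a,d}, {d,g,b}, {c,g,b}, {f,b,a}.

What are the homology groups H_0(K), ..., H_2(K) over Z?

Take the total order a < b < c < d < e < f < g on the vertex set. Then K (dimension 2) consists of the simplices:

  0-simplices (7): a, b, c, d, e, f, g
  1-simplices (18): ab, ac, ad, ae, af, ag, bc, bd, bf, bg, ce, cf, cg, de, df, dg, ef, fg
  2-simplices (12): abc, abf, ace, ade, adg, afg, bcg, bdf, bdg, cef, cfg, def

so the chain groups are C_0 ≅ Z^7, C_1 ≅ Z^18, C_2 ≅ Z^12.

Boundary ∂_1: C_1 → C_0 sends each edge [p,q] (with p < q) to q − p. For instance
  ∂df = f − d.
As a 7×18 matrix over Z this has rank 6, with invariant factors (1,1,1,1,1,1).

Boundary ∂_2: C_2 → C_1 sends each 2-simplex [p,q,r] to [q,r] − [p,r] + [p,q]. For instance
  ∂abf = bf − af + ab,
  ∂bdg = dg − bg + bd.
The 18×12 boundary matrix has rank 12 and Smith normal form diag(1,1,1,1,1,1,1,1,1,1,1,2).

Computing H_k = (kernel of ∂_k) / (image of ∂_{k+1}):

  H_0: rank C_0 − rank ∂_1 = 7 − 6 = 1, and the invariant factors of ∂_1 are all 1, so H_0 ≅ Z.
  H_1: rank ker ∂_1 − rank ∂_2 = (18 − 6) − 12 = 0, and ∂_2 has invariant factor 2 > 1, so H_1 ≅ Z/2.
  H_2: rank ker ∂_2 − rank ∂_3 = (12 − 12) − 0 = 0, and there is no ∂_3, so H_2 ≅ 0.

H_0 ≅ Z,  H_1 ≅ Z/2,  H_2 = 0.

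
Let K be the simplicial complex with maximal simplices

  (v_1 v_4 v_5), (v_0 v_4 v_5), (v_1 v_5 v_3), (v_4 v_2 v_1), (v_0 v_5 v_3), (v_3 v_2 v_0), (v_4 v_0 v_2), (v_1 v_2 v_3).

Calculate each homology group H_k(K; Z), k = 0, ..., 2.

H_0 = Z,  H_1 = 0,  H_2 = Z.

Take the total order v_0 < v_1 < v_2 < v_3 < v_4 < v_5 on the vertex set. Then K (dimension 2) consists of the simplices:

  0-simplices (6): [v_0], [v_1], [v_2], [v_3], [v_4], [v_5]
  1-simplices (12): [v_0,v_2], [v_0,v_3], [v_0,v_4], [v_0,v_5], [v_1,v_2], [v_1,v_3], [v_1,v_4], [v_1,v_5], [v_2,v_3], [v_2,v_4], [v_3,v_5], [v_4,v_5]
  2-simplices (8): [v_0,v_2,v_3], [v_0,v_2,v_4], [v_0,v_3,v_5], [v_0,v_4,v_5], [v_1,v_2,v_3], [v_1,v_2,v_4], [v_1,v_3,v_5], [v_1,v_4,v_5]

so the chain groups are C_0 ≅ Z^6, C_1 ≅ Z^12, C_2 ≅ Z^8.

Boundary ∂_1: C_1 → C_0 sends each edge [p,q] (with p < q) to q − p. For instance
  ∂[v_0,v_3] = [v_3] − [v_0].
The 6×12 boundary matrix has rank 5 and Smith normal form diag(1,1,1,1,1).

Boundary ∂_2: C_2 → C_1 acts by ∂[p,q,r] = [q,r] − [p,r] + [p,q]. For instance
  ∂[v_1,v_2,v_4] = [v_2,v_4] − [v_1,v_4] + [v_1,v_2],
  ∂[v_0,v_2,v_4] = [v_2,v_4] − [v_0,v_4] + [v_0,v_2].
This gives a 12×8 integer matrix of rank 7; reducing to Smith normal form yields diagonal entries (1,1,1,1,1,1,1).

Reading off H_k = ker ∂_k / im ∂_{k+1}:

  H_0: rank C_0 − rank ∂_1 = 6 − 5 = 1, and the invariant factors of ∂_1 are all 1, so H_0 ≅ Z.
  H_1: rank ker ∂_1 − rank ∂_2 = (12 − 5) − 7 = 0, and the invariant factors of ∂_2 are all 1, so H_1 ≅ 0.
  H_2: rank ker ∂_2 − rank ∂_3 = (8 − 7) − 0 = 1, and there is no ∂_3, so H_2 ≅ Z.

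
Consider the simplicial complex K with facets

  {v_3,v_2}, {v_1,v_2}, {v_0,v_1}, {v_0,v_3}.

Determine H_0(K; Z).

We work with the vertex ordering v_0 < v_1 < v_2 < v_3. The simplices of K, each written with vertices in increasing order, are:

  0-simplices (4): [v_0], [v_1], [v_2], [v_3]
  1-simplices (4): [v_0,v_1], [v_0,v_3], [v_1,v_2], [v_2,v_3]

giving chain groups C_0 ≅ Z^4, C_1 ≅ Z^4.

Boundary ∂_1: C_1 → C_0 sends each edge [p,q] (with p < q) to q − p. For instance
  ∂[v_1,v_2] = [v_2] − [v_1].
This gives a 4×4 integer matrix of rank 3; reducing to Smith normal form yields diagonal entries (1,1,1).

Now H_k = ker ∂_k / im ∂_{k+1}, so:

  H_0: rank C_0 − rank ∂_1 = 4 − 3 = 1, and the invariant factors of ∂_1 are all 1, so H_0 ≅ Z.

H_0 ≅ Z.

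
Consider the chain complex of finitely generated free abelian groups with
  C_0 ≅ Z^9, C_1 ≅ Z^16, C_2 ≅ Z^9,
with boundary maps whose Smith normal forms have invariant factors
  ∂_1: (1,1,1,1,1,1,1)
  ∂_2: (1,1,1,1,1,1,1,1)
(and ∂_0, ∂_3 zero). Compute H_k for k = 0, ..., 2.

H_0: b_0 = 9 − 0 − 7 = 2; torsion from ∂_1 factors > 1: none. So H_0 ≅ Z^2.
H_1: b_1 = 16 − 7 − 8 = 1; torsion from ∂_2 factors > 1: none. So H_1 ≅ Z.
H_2: b_2 = 9 − 8 − 0 = 1; torsion from ∂_3 factors > 1: none. So H_2 ≅ Z.

H_0 ≅ Z^2,  H_1 ≅ Z,  H_2 ≅ Z.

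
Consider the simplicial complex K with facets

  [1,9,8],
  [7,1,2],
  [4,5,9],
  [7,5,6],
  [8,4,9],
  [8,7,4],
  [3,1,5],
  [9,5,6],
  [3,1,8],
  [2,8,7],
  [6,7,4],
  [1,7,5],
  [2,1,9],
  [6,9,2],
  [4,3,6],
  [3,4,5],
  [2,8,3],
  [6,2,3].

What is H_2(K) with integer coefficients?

H_2 = 0.

We work with the vertex ordering 1 < 2 < 3 < 4 < 5 < 6 < 7 < 8 < 9. The simplices of K, each written with vertices in increasing order, are:

  0-simplices (9): [1], [2], [3], [4], [5], [6], [7], [8], [9]
  1-simplices (27): (27 of them)
  2-simplices (18): [1,2,7], [1,2,9], [1,3,5], [1,3,8], [1,5,7], [1,8,9], [2,3,6], [2,3,8], [2,6,9], [2,7,8], [3,4,5], [3,4,6], [4,5,9], [4,6,7], [4,7,8], [4,8,9], [5,6,7], [5,6,9]

giving chain groups C_0 ≅ Z^9, C_1 ≅ Z^27, C_2 ≅ Z^18.

∂_1: C_1 → C_0 sends each edge [p,q] (with p < q) to q − p.
This gives a 9×27 integer matrix of rank 8; reducing to Smith normal form yields diagonal entries (1,1,1,1,1,1,1,1).

The boundary map ∂_2: C_2 → C_1 maps a triangle to the signed sum of its edges. For instance
  ∂[4,8,9] = [8,9] − [4,9] + [4,8],
  ∂[5,6,7] = [6,7] − [5,7] + [5,6].
The 27×18 boundary matrix has rank 18 and Smith normal form diag(1,1,1,1,1,1,1,1,1,1,1,1,1,1,1,1,1,2).

Reading off H_k = ker ∂_k / im ∂_{k+1}:

  H_2: rank ker ∂_2 − rank ∂_3 = (18 − 18) − 0 = 0, and there is no ∂_3, so H_2 = 0.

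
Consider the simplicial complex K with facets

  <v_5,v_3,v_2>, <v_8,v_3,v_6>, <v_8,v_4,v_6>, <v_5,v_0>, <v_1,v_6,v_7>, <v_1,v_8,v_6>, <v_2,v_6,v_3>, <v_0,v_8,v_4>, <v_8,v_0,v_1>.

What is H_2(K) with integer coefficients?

K has 9 vertices, 17 edges, 8 triangles.
rank ∂_2 = 8, rank ∂_3 = 0 ⇒ b_2 = 8 − 8 − 0 = 0. So H_2 = 0.

H_2 = 0.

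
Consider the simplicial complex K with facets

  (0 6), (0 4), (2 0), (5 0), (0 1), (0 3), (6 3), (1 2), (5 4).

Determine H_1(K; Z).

Order the vertices as 0 < 1 < 2 < 3 < 4 < 5 < 6. Listing each simplex with vertices in this order, K has dimension 1 with simplices:

  0-simplices (7): [0], [1], [2], [3], [4], [5], [6]
  1-simplices (9): [0,1], [0,2], [0,3], [0,4], [0,5], [0,6], [1,2], [3,6], [4,5]

giving chain groups C_0 ≅ Z^7, C_1 ≅ Z^9.

The boundary map ∂_1: C_1 → C_0 sends each edge [p,q] (with p < q) to q − p. For instance
  ∂[0,4] = [4] − [0].
As a 7×9 matrix over Z this has rank 6, with invariant factors (1,1,1,1,1,1).

Computing H_k = (kernel of ∂_k) / (image of ∂_{k+1}):

  H_1: rank ker ∂_1 − rank ∂_2 = (9 − 6) − 0 = 3, and there is no ∂_2, so H_1 = Z^3.

H_1 = Z^3.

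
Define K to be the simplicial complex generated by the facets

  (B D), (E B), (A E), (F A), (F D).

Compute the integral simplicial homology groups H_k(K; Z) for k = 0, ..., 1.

H_0 ≅ Z,  H_1 ≅ Z.

Fix the vertex order A < B < D < E < F and write every simplex with vertices in increasing order. Then dim K = 1 and the simplices of K are:

  0-simplices (5): A, B, D, E, F
  1-simplices (5): AE, AF, BD, BE, DF

so the chain groups are C_0 ≅ Z^5, C_1 ≅ Z^5.

∂_1: C_1 → C_0 sends each edge [p,q] (with p < q) to q − p. For instance
  ∂AF = F − A.
This gives a 5×5 integer matrix of rank 4; reducing to Smith normal form yields diagonal entries (1,1,1,1).

Now H_k = ker ∂_k / im ∂_{k+1}, so:

  H_0: rank C_0 − rank ∂_1 = 5 − 4 = 1, and the invariant factors of ∂_1 are all 1, so H_0 ≅ Z.
  H_1: rank ker ∂_1 − rank ∂_2 = (5 − 4) − 0 = 1, and there is no ∂_2, so H_1 ≅ Z.

As a check, the Euler characteristic is 5 − 5 = 0, which agrees with 1 − 1 = 0.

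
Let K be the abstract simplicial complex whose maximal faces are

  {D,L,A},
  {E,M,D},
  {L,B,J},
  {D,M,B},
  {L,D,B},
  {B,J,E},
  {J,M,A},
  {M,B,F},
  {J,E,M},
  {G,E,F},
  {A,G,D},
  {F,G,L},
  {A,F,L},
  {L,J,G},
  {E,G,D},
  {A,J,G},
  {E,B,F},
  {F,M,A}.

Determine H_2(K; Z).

Order the vertices as A < B < D < E < F < G < J < L < M. Listing each simplex with vertices in this order, K has dimension 2 with simplices:

  0-simplices (9): A, B, D, E, F, G, J, L, M
  1-simplices (27): AD, AF, AG, AJ, AL, AM, BD, BE, BF, BJ, BL, BM, DE, DG, DL, DM, EF, EG, EJ, EM, FG, FL, FM, GJ, GL, JL, JM
  2-simplices (18): ADG, ADL, AFL, AFM, AGJ, AJM, BDL, BDM, BEF, BEJ, BFM, BJL, DEG, DEM, EFG, EJM, FGL, GJL

so the chain groups are C_0 ≅ Z^9, C_1 ≅ Z^27, C_2 ≅ Z^18.

Boundary ∂_1: C_1 → C_0 is given by ∂[p,q] = [q] − [p]. For instance
  ∂AF = F − A.
The 9×27 boundary matrix has rank 8 and Smith normal form diag(1,1,1,1,1,1,1,1).

Boundary ∂_2: C_2 → C_1 sends each 2-simplex [p,q,r] to [q,r] − [p,r] + [p,q]. For instance
  ∂BFM = FM − BM + BF,
  ∂AGJ = GJ − AJ + AG.
This gives a 27×18 integer matrix of rank 18; reducing to Smith normal form yields diagonal entries (1,1,1,1,1,1,1,1,1,1,1,1,1,1,1,1,1,2).

Computing H_k = (kernel of ∂_k) / (image of ∂_{k+1}):

  H_2: rank ker ∂_2 − rank ∂_3 = (18 − 18) − 0 = 0, and there is no ∂_3, so H_2 ≅ 0.

H_2 = 0.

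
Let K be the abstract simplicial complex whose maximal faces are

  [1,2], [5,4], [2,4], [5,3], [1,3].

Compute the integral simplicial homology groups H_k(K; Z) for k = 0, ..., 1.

Fix the vertex order 1 < 2 < 3 < 4 < 5 and write every simplex with vertices in increasing order. Then dim K = 1 and the simplices of K are:

  0-simplices (5): [1], [2], [3], [4], [5]
  1-simplices (5): [1,2], [1,3], [2,4], [3,5], [4,5]

giving chain groups C_0 ≅ Z^5, C_1 ≅ Z^5.

∂_1: C_1 → C_0 is given by ∂[p,q] = [q] − [p].
As a 5×5 matrix over Z this has rank 4, with invariant factors (1,1,1,1).

From H_k ≅ ker(∂_k) / im(∂_{k+1}) we obtain:

  H_0: rank C_0 − rank ∂_1 = 5 − 4 = 1, and the invariant factors of ∂_1 are all 1, so H_0 ≅ Z.
  H_1: rank ker ∂_1 − rank ∂_2 = (5 − 4) − 0 = 1, and there is no ∂_2, so H_1 ≅ Z.

H_0 = Z,  H_1 = Z.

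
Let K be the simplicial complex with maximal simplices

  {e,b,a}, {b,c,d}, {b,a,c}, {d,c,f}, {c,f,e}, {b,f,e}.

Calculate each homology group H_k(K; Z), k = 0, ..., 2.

Take the total order a < b < c < d < e < f on the vertex set. Then K (dimension 2) consists of the simplices:

  0-simplices (6): a, b, c, d, e, f
  1-simplices (12): ab, ac, ae, bc, bd, be, bf, cd, ce, cf, df, ef
  2-simplices (6): abc, abe, bcd, bef, cdf, cef

so the chain groups are C_0 ≅ Z^6, C_1 ≅ Z^12, C_2 ≅ Z^6.

∂_1: C_1 → C_0 maps an edge to its endpoints' difference, ∂[p,q] = q − p. For instance
  ∂ab = b − a.
The 6×12 boundary matrix has rank 5 and Smith normal form diag(1,1,1,1,1).

∂_2: C_2 → C_1 sends each 2-simplex [p,q,r] to [q,r] − [p,r] + [p,q]. For instance
  ∂abc = bc − ac + ab,
  ∂cdf = df − cf + cd.
As a 12×6 matrix over Z this has rank 6, with invariant factors (1,1,1,1,1,1).

Computing H_k = (kernel of ∂_k) / (image of ∂_{k+1}):

  H_0: rank C_0 − rank ∂_1 = 6 − 5 = 1, and the invariant factors of ∂_1 are all 1, so H_0 = Z.
  H_1: rank ker ∂_1 − rank ∂_2 = (12 − 5) − 6 = 1, and the invariant factors of ∂_2 are all 1, so H_1 = Z.
  H_2: rank ker ∂_2 − rank ∂_3 = (6 − 6) − 0 = 0, and there is no ∂_3, so H_2 = 0.

H_0 = Z,  H_1 = Z,  H_2 = 0.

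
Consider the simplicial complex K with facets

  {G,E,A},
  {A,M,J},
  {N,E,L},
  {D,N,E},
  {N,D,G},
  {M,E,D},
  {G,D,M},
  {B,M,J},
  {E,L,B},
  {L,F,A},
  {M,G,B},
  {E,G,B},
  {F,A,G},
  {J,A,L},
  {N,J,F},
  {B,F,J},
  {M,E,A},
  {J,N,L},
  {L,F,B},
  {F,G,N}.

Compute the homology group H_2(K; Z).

Order the vertices as A < B < D < E < F < G < J < L < M < N. Listing each simplex with vertices in this order, K has dimension 2 with simplices:

  0-simplices (10): A, B, D, E, F, G, J, L, M, N
  1-simplices (30): AE, AF, AG, AJ, AL, AM, BE, BF, BG, BJ, BL, BM, DE, DG, DM, DN, EG, EL, EM, EN, FG, FJ, FL, FN, GM, GN, JL, JM, JN, LN
  2-simplices (20): AEG, AEM, AFG, AFL, AJL, AJM, BEG, BEL, BFJ, BFL, BGM, BJM, DEM, DEN, DGM, DGN, ELN, FGN, FJN, JLN

giving chain groups C_0 ≅ Z^10, C_1 ≅ Z^30, C_2 ≅ Z^20.

The boundary map ∂_1: C_1 → C_0 maps an edge to its endpoints' difference, ∂[p,q] = q − p.
As a 10×30 matrix over Z this has rank 9, with invariant factors (1,1,1,1,1,1,1,1,1).

The boundary map ∂_2: C_2 → C_1 acts by ∂[p,q,r] = [q,r] − [p,r] + [p,q]. For instance
  ∂AFG = FG − AG + AF,
  ∂BFJ = FJ − BJ + BF.
As a 30×20 matrix over Z this has rank 20, with invariant factors (1,1,1,1,1,1,1,1,1,1,1,1,1,1,1,1,1,1,1,2).

Reading off H_k = ker ∂_k / im ∂_{k+1}:

  H_2: rank ker ∂_2 − rank ∂_3 = (20 − 20) − 0 = 0, and there is no ∂_3, so H_2 ≅ 0.

H_2 ≅ 0.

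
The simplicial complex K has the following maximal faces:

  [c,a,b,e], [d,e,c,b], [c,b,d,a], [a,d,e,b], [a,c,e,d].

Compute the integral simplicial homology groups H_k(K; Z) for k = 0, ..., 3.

H_0 = Z,  H_1 = 0,  H_2 = 0,  H_3 = Z.

Order the vertices as a < b < c < d < e. Listing each simplex with vertices in this order, K has dimension 3 with simplices:

  0-simplices (5): a, b, c, d, e
  1-simplices (10): ab, ac, ad, ae, bc, bd, be, cd, ce, de
  2-simplices (10): abc, abd, abe, acd, ace, ade, bcd, bce, bde, cde
  3-simplices (5): abcd, abce, abde, acde, bcde

giving chain groups C_0 ≅ Z^5, C_1 ≅ Z^10, C_2 ≅ Z^10, C_3 ≅ Z^5.

Boundary ∂_1: C_1 → C_0 is given by ∂[p,q] = [q] − [p]. For instance
  ∂be = e − b.
This gives a 5×10 integer matrix of rank 4; reducing to Smith normal form yields diagonal entries (1,1,1,1).

Boundary ∂_2: C_2 → C_1 maps a triangle to the signed sum of its edges. For instance
  ∂cde = de − ce + cd,
  ∂acd = cd − ad + ac.
The resulting 10×10 matrix has rank 6, and its Smith normal form has invariant factors (1,1,1,1,1,1).

∂_3: C_3 → C_2 sends each 3-simplex σ to the alternating sum Σ_i (−1)^i (σ with its i-th vertex removed). For instance
  ∂acde = cde − ade + ace − acd,
  ∂abce = bce − ace + abe − abc.
The resulting 10×5 matrix has rank 4, and its Smith normal form has invariant factors (1,1,1,1).

From H_k ≅ ker(∂_k) / im(∂_{k+1}) we obtain:

  H_0: rank C_0 − rank ∂_1 = 5 − 4 = 1, and the invariant factors of ∂_1 are all 1, so H_0 = Z.
  H_1: rank ker ∂_1 − rank ∂_2 = (10 − 4) − 6 = 0, and the invariant factors of ∂_2 are all 1, so H_1 = 0.
  H_2: rank ker ∂_2 − rank ∂_3 = (10 − 6) − 4 = 0, and the invariant factors of ∂_3 are all 1, so H_2 = 0.
  H_3: rank ker ∂_3 − rank ∂_4 = (5 − 4) − 0 = 1, and there is no ∂_4, so H_3 = Z.

(K is a triangulation of the 3-sphere S^3.)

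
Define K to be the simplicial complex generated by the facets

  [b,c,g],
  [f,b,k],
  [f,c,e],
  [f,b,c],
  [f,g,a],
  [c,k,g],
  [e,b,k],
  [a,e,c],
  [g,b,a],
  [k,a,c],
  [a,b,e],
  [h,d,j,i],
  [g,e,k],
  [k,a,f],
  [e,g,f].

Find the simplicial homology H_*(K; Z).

H_0 = Z^2,  H_1 = Z^2,  H_2 = Z,  H_3 = 0.

We work with the vertex ordering a < b < c < d < e < f < g < h < i < j < k. The simplices of K, each written with vertices in increasing order, are:

  0-simplices (11): a, b, c, d, e, f, g, h, i, j, k
  1-simplices (27): ab, ac, ae, af, ag, ak, bc, be, bf, bg, bk, ce, cf, cg, ck, dh, di, dj, ef, eg, ek, fg, fk, gk, hi, hj, ij
  2-simplices (18): abe, abg, ace, ack, afg, afk, bcf, bcg, bek, bfk, cef, cgk, dhi, dhj, dij, efg, egk, hij
  3-simplices (1): dhij

giving chain groups C_0 ≅ Z^11, C_1 ≅ Z^27, C_2 ≅ Z^18, C_3 ≅ Z^1.

∂_1: C_1 → C_0 sends each edge [p,q] (with p < q) to q − p. For instance
  ∂ac = c − a.
As a 11×27 matrix over Z this has rank 9, with invariant factors (1,1,1,1,1,1,1,1,1).

∂_2: C_2 → C_1 sends each 2-simplex [p,q,r] to [q,r] − [p,r] + [p,q]. For instance
  ∂ack = ck − ak + ac,
  ∂efg = fg − eg + ef.
As a 27×18 matrix over Z this has rank 16, with invariant factors (1,1,1,1,1,1,1,1,1,1,1,1,1,1,1,1).

Boundary ∂_3: C_3 → C_2 sends each 3-simplex σ to the alternating sum Σ_i (−1)^i (σ with its i-th vertex removed). For instance
  ∂dhij = hij − dij + dhj − dhi.
The resulting 18×1 matrix has rank 1, and its Smith normal form has invariant factors (1).

Computing H_k = (kernel of ∂_k) / (image of ∂_{k+1}):

  H_0: rank C_0 − rank ∂_1 = 11 − 9 = 2, and the invariant factors of ∂_1 are all 1, so H_0 ≅ Z^2.
  H_1: rank ker ∂_1 − rank ∂_2 = (27 − 9) − 16 = 2, and the invariant factors of ∂_2 are all 1, so H_1 ≅ Z^2.
  H_2: rank ker ∂_2 − rank ∂_3 = (18 − 16) − 1 = 1, and the invariant factors of ∂_3 are all 1, so H_2 ≅ Z.
  H_3: rank ker ∂_3 − rank ∂_4 = (1 − 1) − 0 = 0, and there is no ∂_4, so H_3 ≅ 0.

As a check, the Euler characteristic is 11 − 27 + 18 − 1 = 1, which agrees with 2 − 2 + 1 − 0 = 1.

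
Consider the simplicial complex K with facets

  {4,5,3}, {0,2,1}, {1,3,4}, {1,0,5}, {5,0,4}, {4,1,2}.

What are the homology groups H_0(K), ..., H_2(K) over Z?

H_0 ≅ Z,  H_1 ≅ Z,  H_2 = 0.

Order the vertices as 0 < 1 < 2 < 3 < 4 < 5. Listing each simplex with vertices in this order, K has dimension 2 with simplices:

  0-simplices (6): [0], [1], [2], [3], [4], [5]
  1-simplices (12): [0,1], [0,2], [0,4], [0,5], [1,2], [1,3], [1,4], [1,5], [2,4], [3,4], [3,5], [4,5]
  2-simplices (6): [0,1,2], [0,1,5], [0,4,5], [1,2,4], [1,3,4], [3,4,5]

so the chain groups are C_0 ≅ Z^6, C_1 ≅ Z^12, C_2 ≅ Z^6.

The boundary map ∂_1: C_1 → C_0 maps an edge to its endpoints' difference, ∂[p,q] = q − p.
The 6×12 boundary matrix has rank 5 and Smith normal form diag(1,1,1,1,1).

∂_2: C_2 → C_1 acts by ∂[p,q,r] = [q,r] − [p,r] + [p,q]. For instance
  ∂[0,1,2] = [1,2] − [0,2] + [0,1],
  ∂[1,2,4] = [2,4] − [1,4] + [1,2].
The resulting 12×6 matrix has rank 6, and its Smith normal form has invariant factors (1,1,1,1,1,1).

Reading off H_k = ker ∂_k / im ∂_{k+1}:

  H_0: rank C_0 − rank ∂_1 = 6 − 5 = 1, and the invariant factors of ∂_1 are all 1, so H_0 ≅ Z.
  H_1: rank ker ∂_1 − rank ∂_2 = (12 − 5) − 6 = 1, and the invariant factors of ∂_2 are all 1, so H_1 ≅ Z.
  H_2: rank ker ∂_2 − rank ∂_3 = (6 − 6) − 0 = 0, and there is no ∂_3, so H_2 ≅ 0.

(K is a triangulation of the cylinder S^1 x I.)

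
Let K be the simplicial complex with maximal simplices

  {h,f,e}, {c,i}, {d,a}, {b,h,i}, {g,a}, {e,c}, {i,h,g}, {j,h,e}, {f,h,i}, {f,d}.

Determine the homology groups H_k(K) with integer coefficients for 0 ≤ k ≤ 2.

H_0 ≅ Z,  H_1 ≅ Z^2,  H_2 = 0.

Fix the vertex order a < b < c < d < e < f < g < h < i < j and write every simplex with vertices in increasing order. Then dim K = 2 and the simplices of K are:

  0-simplices (10): a, b, c, d, e, f, g, h, i, j
  1-simplices (16): ad, ag, bh, bi, ce, ci, df, ef, eh, ej, fh, fi, gh, gi, hi, hj
  2-simplices (5): bhi, efh, ehj, fhi, ghi

giving chain groups C_0 ≅ Z^10, C_1 ≅ Z^16, C_2 ≅ Z^5.

Boundary ∂_1: C_1 → C_0 maps an edge to its endpoints' difference, ∂[p,q] = q − p. For instance
  ∂ej = j − e.
The 10×16 boundary matrix has rank 9 and Smith normal form diag(1,1,1,1,1,1,1,1,1).

The boundary map ∂_2: C_2 → C_1 sends each 2-simplex [p,q,r] to [q,r] − [p,r] + [p,q]. For instance
  ∂bhi = hi − bi + bh,
  ∂fhi = hi − fi + fh.
The resulting 16×5 matrix has rank 5, and its Smith normal form has invariant factors (1,1,1,1,1).

Computing H_k = (kernel of ∂_k) / (image of ∂_{k+1}):

  H_0: rank C_0 − rank ∂_1 = 10 − 9 = 1, and the invariant factors of ∂_1 are all 1, so H_0 = Z.
  H_1: rank ker ∂_1 − rank ∂_2 = (16 − 9) − 5 = 2, and the invariant factors of ∂_2 are all 1, so H_1 = Z^2.
  H_2: rank ker ∂_2 − rank ∂_3 = (5 − 5) − 0 = 0, and there is no ∂_3, so H_2 = 0.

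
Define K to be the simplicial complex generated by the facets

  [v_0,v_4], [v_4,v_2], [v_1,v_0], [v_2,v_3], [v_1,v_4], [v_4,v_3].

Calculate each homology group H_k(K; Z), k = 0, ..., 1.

Fix the vertex order v_0 < v_1 < v_2 < v_3 < v_4 and write every simplex with vertices in increasing order. Then dim K = 1 and the simplices of K are:

  0-simplices (5): [v_0], [v_1], [v_2], [v_3], [v_4]
  1-simplices (6): [v_0,v_1], [v_0,v_4], [v_1,v_4], [v_2,v_3], [v_2,v_4], [v_3,v_4]

Hence C_0 ≅ Z^5, C_1 ≅ Z^6.

The boundary map ∂_1: C_1 → C_0 sends each edge [p,q] (with p < q) to q − p. For instance
  ∂[v_2,v_4] = [v_4] − [v_2].
The 5×6 boundary matrix has rank 4 and Smith normal form diag(1,1,1,1).

From H_k ≅ ker(∂_k) / im(∂_{k+1}) we obtain:

  H_0: rank C_0 − rank ∂_1 = 5 − 4 = 1, and the invariant factors of ∂_1 are all 1, so H_0 ≅ Z.
  H_1: rank ker ∂_1 − rank ∂_2 = (6 − 4) − 0 = 2, and there is no ∂_2, so H_1 ≅ Z^2.

H_0 = Z,  H_1 = Z^2.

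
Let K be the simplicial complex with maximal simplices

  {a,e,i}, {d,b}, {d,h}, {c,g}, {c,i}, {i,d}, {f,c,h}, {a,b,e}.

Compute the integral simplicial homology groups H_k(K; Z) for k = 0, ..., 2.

H_0 = Z,  H_1 = Z^2,  H_2 = 0.

Take the total order a < b < c < d < e < f < g < h < i on the vertex set. Then K (dimension 2) consists of the simplices:

  0-simplices (9): a, b, c, d, e, f, g, h, i
  1-simplices (13): ab, ae, ai, bd, be, cf, cg, ch, ci, dh, di, ei, fh
  2-simplices (3): abe, aei, cfh

so the chain groups are C_0 ≅ Z^9, C_1 ≅ Z^13, C_2 ≅ Z^3.

Boundary ∂_1: C_1 → C_0 is given by ∂[p,q] = [q] − [p].
The resulting 9×13 matrix has rank 8, and its Smith normal form has invariant factors (1,1,1,1,1,1,1,1).

The boundary map ∂_2: C_2 → C_1 maps a triangle to the signed sum of its edges. For instance
  ∂cfh = fh − ch + cf,
  ∂aei = ei − ai + ae.
As a 13×3 matrix over Z this has rank 3, with invariant factors (1,1,1).

Computing H_k = (kernel of ∂_k) / (image of ∂_{k+1}):

  H_0: rank C_0 − rank ∂_1 = 9 − 8 = 1, and the invariant factors of ∂_1 are all 1, so H_0 ≅ Z.
  H_1: rank ker ∂_1 − rank ∂_2 = (13 − 8) − 3 = 2, and the invariant factors of ∂_2 are all 1, so H_1 ≅ Z^2.
  H_2: rank ker ∂_2 − rank ∂_3 = (3 − 3) − 0 = 0, and there is no ∂_3, so H_2 ≅ 0.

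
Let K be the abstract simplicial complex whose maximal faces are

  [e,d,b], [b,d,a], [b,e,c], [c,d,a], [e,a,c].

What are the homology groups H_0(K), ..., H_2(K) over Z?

H_0 ≅ Z,  H_1 ≅ Z,  H_2 = 0.

K has 5 vertices, 10 edges, 5 triangles.
rank ∂_0 = 0, rank ∂_1 = 4 ⇒ b_0 = 5 − 0 − 4 = 1; all invariant factors of ∂_1 are 1 so no torsion. So H_0 = Z.
rank ∂_1 = 4, rank ∂_2 = 5 ⇒ b_1 = 10 − 4 − 5 = 1; all invariant factors of ∂_2 are 1 so no torsion. So H_1 = Z.
rank ∂_2 = 5, rank ∂_3 = 0 ⇒ b_2 = 5 − 5 − 0 = 0. So H_2 = 0.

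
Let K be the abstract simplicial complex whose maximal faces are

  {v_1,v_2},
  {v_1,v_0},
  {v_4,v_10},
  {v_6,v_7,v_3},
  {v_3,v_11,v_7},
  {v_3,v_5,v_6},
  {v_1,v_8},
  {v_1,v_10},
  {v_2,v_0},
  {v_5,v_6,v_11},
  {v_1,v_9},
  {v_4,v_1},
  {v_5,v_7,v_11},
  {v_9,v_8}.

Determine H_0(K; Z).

Take the total order v_0 < v_1 < v_2 < v_3 < v_4 < v_5 < v_6 < v_7 < v_8 < v_9 < v_10 < v_11 on the vertex set. Then K (dimension 2) consists of the simplices:

  0-simplices (12): [v_0], [v_1], [v_2], [v_3], [v_4], [v_5], [v_6], [v_7], [v_8], [v_9], [v_10], [v_11]
  1-simplices (19): (19 of them)
  2-simplices (5): [v_3,v_5,v_6], [v_3,v_6,v_7], [v_3,v_7,v_11], [v_5,v_6,v_11], [v_5,v_7,v_11]

so the chain groups are C_0 ≅ Z^12, C_1 ≅ Z^19, C_2 ≅ Z^5.

The boundary map ∂_1: C_1 → C_0 sends each edge [p,q] (with p < q) to q − p.
As a 12×19 matrix over Z this has rank 10, with invariant factors (1,1,1,1,1,1,1,1,1,1).

The boundary map ∂_2: C_2 → C_1 acts by ∂[p,q,r] = [q,r] − [p,r] + [p,q]. For instance
  ∂[v_3,v_5,v_6] = [v_5,v_6] − [v_3,v_6] + [v_3,v_5],
  ∂[v_3,v_6,v_7] = [v_6,v_7] − [v_3,v_7] + [v_3,v_6].
The 19×5 boundary matrix has rank 5 and Smith normal form diag(1,1,1,1,1).

Reading off H_k = ker ∂_k / im ∂_{k+1}:

  H_0: rank C_0 − rank ∂_1 = 12 − 10 = 2, and the invariant factors of ∂_1 are all 1, so H_0 ≅ Z^2.

(K is a triangulation of the disjoint union of a wedge of 3 circles and the Möbius band.)

H_0 = Z^2.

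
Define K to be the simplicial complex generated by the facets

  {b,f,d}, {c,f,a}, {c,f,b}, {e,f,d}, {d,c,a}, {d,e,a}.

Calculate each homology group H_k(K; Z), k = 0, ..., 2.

We work with the vertex ordering a < b < c < d < e < f. The simplices of K, each written with vertices in increasing order, are:

  0-simplices (6): a, b, c, d, e, f
  1-simplices (12): ac, ad, ae, af, bc, bd, bf, cd, cf, de, df, ef
  2-simplices (6): acd, acf, ade, bcf, bdf, def

so the chain groups are C_0 ≅ Z^6, C_1 ≅ Z^12, C_2 ≅ Z^6.

The boundary map ∂_1: C_1 → C_0 sends each edge [p,q] (with p < q) to q − p.
The resulting 6×12 matrix has rank 5, and its Smith normal form has invariant factors (1,1,1,1,1).

∂_2: C_2 → C_1 sends each 2-simplex [p,q,r] to [q,r] − [p,r] + [p,q]. For instance
  ∂ade = de − ae + ad,
  ∂def = ef − df + de.
The 12×6 boundary matrix has rank 6 and Smith normal form diag(1,1,1,1,1,1).

Now H_k = ker ∂_k / im ∂_{k+1}, so:

  H_0: rank C_0 − rank ∂_1 = 6 − 5 = 1, and the invariant factors of ∂_1 are all 1, so H_0 = Z.
  H_1: rank ker ∂_1 − rank ∂_2 = (12 − 5) − 6 = 1, and the invariant factors of ∂_2 are all 1, so H_1 = Z.
  H_2: rank ker ∂_2 − rank ∂_3 = (6 − 6) − 0 = 0, and there is no ∂_3, so H_2 = 0.

As a check, the Euler characteristic is 6 − 12 + 6 = 0, which agrees with 1 − 1 + 0 = 0.

H_0 = Z,  H_1 = Z,  H_2 = 0.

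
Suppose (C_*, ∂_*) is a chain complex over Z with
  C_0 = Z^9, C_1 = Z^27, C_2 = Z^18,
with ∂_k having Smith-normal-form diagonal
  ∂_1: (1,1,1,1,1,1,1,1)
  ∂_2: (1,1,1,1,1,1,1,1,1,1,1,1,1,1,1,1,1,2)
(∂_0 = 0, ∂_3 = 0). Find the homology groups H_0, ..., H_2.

H_0 ≅ Z,  H_1 ≅ Z × Z/2,  H_2 = 0.

H_0: b_0 = 9 − 0 − 8 = 1; torsion from ∂_1 factors > 1: none. So H_0 ≅ Z.
H_1: b_1 = 27 − 8 − 18 = 1; torsion from ∂_2 factors > 1: [2]. So H_1 ≅ Z × Z/2.
H_2: b_2 = 18 − 18 − 0 = 0; torsion from ∂_3 factors > 1: none. So H_2 ≅ 0.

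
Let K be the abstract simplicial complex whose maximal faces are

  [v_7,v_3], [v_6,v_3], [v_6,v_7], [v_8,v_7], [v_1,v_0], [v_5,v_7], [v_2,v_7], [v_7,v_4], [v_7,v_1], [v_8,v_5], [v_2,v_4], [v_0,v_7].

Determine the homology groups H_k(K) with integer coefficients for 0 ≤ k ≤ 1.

K has 9 vertices, 12 edges.
rank ∂_0 = 0, rank ∂_1 = 8 ⇒ b_0 = 9 − 0 − 8 = 1; all invariant factors of ∂_1 are 1 so no torsion. So H_0 = Z.
rank ∂_1 = 8, rank ∂_2 = 0 ⇒ b_1 = 12 − 8 − 0 = 4. So H_1 = Z^4.

H_0 ≅ Z,  H_1 ≅ Z^4.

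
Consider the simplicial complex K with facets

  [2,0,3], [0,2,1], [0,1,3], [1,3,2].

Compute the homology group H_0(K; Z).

H_0 = Z.

Order the vertices as 0 < 1 < 2 < 3. Listing each simplex with vertices in this order, K has dimension 2 with simplices:

  0-simplices (4): [0], [1], [2], [3]
  1-simplices (6): [0,1], [0,2], [0,3], [1,2], [1,3], [2,3]
  2-simplices (4): [0,1,2], [0,1,3], [0,2,3], [1,2,3]

giving chain groups C_0 ≅ Z^4, C_1 ≅ Z^6, C_2 ≅ Z^4.

Boundary ∂_1: C_1 → C_0 maps an edge to its endpoints' difference, ∂[p,q] = q − p.
This gives a 4×6 integer matrix of rank 3; reducing to Smith normal form yields diagonal entries (1,1,1).

∂_2: C_2 → C_1 maps a triangle to the signed sum of its edges. For instance
  ∂[0,2,3] = [2,3] − [0,3] + [0,2],
  ∂[1,2,3] = [2,3] − [1,3] + [1,2].
As a 6×4 matrix over Z this has rank 3, with invariant factors (1,1,1).

Computing H_k = (kernel of ∂_k) / (image of ∂_{k+1}):

  H_0: rank C_0 − rank ∂_1 = 4 − 3 = 1, and the invariant factors of ∂_1 are all 1, so H_0 = Z.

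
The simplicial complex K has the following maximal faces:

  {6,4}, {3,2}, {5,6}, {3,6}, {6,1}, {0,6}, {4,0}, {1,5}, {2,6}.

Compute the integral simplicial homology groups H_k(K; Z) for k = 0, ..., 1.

Order the vertices as 0 < 1 < 2 < 3 < 4 < 5 < 6. Listing each simplex with vertices in this order, K has dimension 1 with simplices:

  0-simplices (7): [0], [1], [2], [3], [4], [5], [6]
  1-simplices (9): [0,4], [0,6], [1,5], [1,6], [2,3], [2,6], [3,6], [4,6], [5,6]

so the chain groups are C_0 ≅ Z^7, C_1 ≅ Z^9.

The boundary map ∂_1: C_1 → C_0 is given by ∂[p,q] = [q] − [p]. For instance
  ∂[2,6] = [6] − [2].
The resulting 7×9 matrix has rank 6, and its Smith normal form has invariant factors (1,1,1,1,1,1).

Computing H_k = (kernel of ∂_k) / (image of ∂_{k+1}):

  H_0: rank C_0 − rank ∂_1 = 7 − 6 = 1, and the invariant factors of ∂_1 are all 1, so H_0 ≅ Z.
  H_1: rank ker ∂_1 − rank ∂_2 = (9 − 6) − 0 = 3, and there is no ∂_2, so H_1 ≅ Z^3.

As a check, the Euler characteristic is 7 − 9 = -2, which agrees with 1 − 3 = -2.

H_0 ≅ Z,  H_1 ≅ Z^3.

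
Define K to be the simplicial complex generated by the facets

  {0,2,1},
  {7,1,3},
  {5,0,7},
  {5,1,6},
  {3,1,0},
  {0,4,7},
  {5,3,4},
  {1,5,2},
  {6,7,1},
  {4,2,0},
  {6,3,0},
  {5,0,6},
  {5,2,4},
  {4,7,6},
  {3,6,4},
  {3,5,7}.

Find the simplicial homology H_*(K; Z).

K has 8 vertices, 24 edges, 16 triangles.
rank ∂_0 = 0, rank ∂_1 = 7 ⇒ b_0 = 8 − 0 − 7 = 1; all invariant factors of ∂_1 are 1 so no torsion. So H_0 ≅ Z.
rank ∂_1 = 7, rank ∂_2 = 15 ⇒ b_1 = 24 − 7 − 15 = 2; all invariant factors of ∂_2 are 1 so no torsion. So H_1 ≅ Z^2.
rank ∂_2 = 15, rank ∂_3 = 0 ⇒ b_2 = 16 − 15 − 0 = 1. So H_2 ≅ Z.

H_0 ≅ Z,  H_1 ≅ Z^2,  H_2 ≅ Z.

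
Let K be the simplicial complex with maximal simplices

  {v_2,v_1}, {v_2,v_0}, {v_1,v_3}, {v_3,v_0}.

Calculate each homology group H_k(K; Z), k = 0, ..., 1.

K has 4 vertices, 4 edges.
rank ∂_0 = 0, rank ∂_1 = 3 ⇒ b_0 = 4 − 0 − 3 = 1; all invariant factors of ∂_1 are 1 so no torsion. So H_0 = Z.
rank ∂_1 = 3, rank ∂_2 = 0 ⇒ b_1 = 4 − 3 − 0 = 1. So H_1 = Z.

H_0 ≅ Z,  H_1 ≅ Z.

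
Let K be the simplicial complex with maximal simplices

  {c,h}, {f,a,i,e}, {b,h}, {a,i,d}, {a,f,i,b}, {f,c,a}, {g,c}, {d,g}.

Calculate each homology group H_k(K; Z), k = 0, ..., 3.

H_0 ≅ Z,  H_1 ≅ Z^2,  H_2 = 0,  H_3 = 0.

We work with the vertex ordering a < b < c < d < e < f < g < h < i. The simplices of K, each written with vertices in increasing order, are:

  0-simplices (9): a, b, c, d, e, f, g, h, i
  1-simplices (17): ab, ac, ad, ae, af, ai, bf, bh, bi, cf, cg, ch, dg, di, ef, ei, fi
  2-simplices (9): abf, abi, acf, adi, aef, aei, afi, bfi, efi
  3-simplices (2): abfi, aefi

giving chain groups C_0 ≅ Z^9, C_1 ≅ Z^17, C_2 ≅ Z^9, C_3 ≅ Z^2.

Boundary ∂_1: C_1 → C_0 maps an edge to its endpoints' difference, ∂[p,q] = q − p. For instance
  ∂bf = f − b.
This gives a 9×17 integer matrix of rank 8; reducing to Smith normal form yields diagonal entries (1,1,1,1,1,1,1,1).

The boundary map ∂_2: C_2 → C_1 maps a triangle to the signed sum of its edges. For instance
  ∂bfi = fi − bi + bf,
  ∂abi = bi − ai + ab.
As a 17×9 matrix over Z this has rank 7, with invariant factors (1,1,1,1,1,1,1).

Boundary ∂_3: C_3 → C_2 sends each 3-simplex σ to the alternating sum Σ_i (−1)^i (σ with its i-th vertex removed). For instance
  ∂aefi = efi − afi + aei − aef,
  ∂abfi = bfi − afi + abi − abf.
As a 9×2 matrix over Z this has rank 2, with invariant factors (1,1).

Computing H_k = (kernel of ∂_k) / (image of ∂_{k+1}):

  H_0: rank C_0 − rank ∂_1 = 9 − 8 = 1, and the invariant factors of ∂_1 are all 1, so H_0 = Z.
  H_1: rank ker ∂_1 − rank ∂_2 = (17 − 8) − 7 = 2, and the invariant factors of ∂_2 are all 1, so H_1 = Z^2.
  H_2: rank ker ∂_2 − rank ∂_3 = (9 − 7) − 2 = 0, and the invariant factors of ∂_3 are all 1, so H_2 = 0.
  H_3: rank ker ∂_3 − rank ∂_4 = (2 − 2) − 0 = 0, and there is no ∂_4, so H_3 = 0.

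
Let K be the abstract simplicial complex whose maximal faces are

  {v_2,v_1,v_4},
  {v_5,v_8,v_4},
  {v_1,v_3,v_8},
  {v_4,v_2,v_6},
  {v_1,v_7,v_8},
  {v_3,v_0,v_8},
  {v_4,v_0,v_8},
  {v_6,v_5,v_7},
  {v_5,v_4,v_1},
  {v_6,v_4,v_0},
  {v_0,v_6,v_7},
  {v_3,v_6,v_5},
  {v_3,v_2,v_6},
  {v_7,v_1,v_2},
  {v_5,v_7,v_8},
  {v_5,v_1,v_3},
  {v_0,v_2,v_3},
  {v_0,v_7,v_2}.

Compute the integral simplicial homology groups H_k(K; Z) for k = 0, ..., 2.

Fix the vertex order v_0 < v_1 < v_2 < v_3 < v_4 < v_5 < v_6 < v_7 < v_8 and write every simplex with vertices in increasing order. Then dim K = 2 and the simplices of K are:

  0-simplices (9): [v_0], [v_1], [v_2], [v_3], [v_4], [v_5], [v_6], [v_7], [v_8]
  1-simplices (27): (27 of them)
  2-simplices (18): (18 of them)

giving chain groups C_0 ≅ Z^9, C_1 ≅ Z^27, C_2 ≅ Z^18.

∂_1: C_1 → C_0 sends each edge [p,q] (with p < q) to q − p. For instance
  ∂[v_2,v_4] = [v_4] − [v_2].
The 9×27 boundary matrix has rank 8 and Smith normal form diag(1,1,1,1,1,1,1,1).

∂_2: C_2 → C_1 maps a triangle to the signed sum of its edges. For instance
  ∂[v_1,v_2,v_7] = [v_2,v_7] − [v_1,v_7] + [v_1,v_2],
  ∂[v_0,v_2,v_3] = [v_2,v_3] − [v_0,v_3] + [v_0,v_2].
As a 27×18 matrix over Z this has rank 18, with invariant factors (1,1,1,1,1,1,1,1,1,1,1,1,1,1,1,1,1,2).

Reading off H_k = ker ∂_k / im ∂_{k+1}:

  H_0: rank C_0 − rank ∂_1 = 9 − 8 = 1, and the invariant factors of ∂_1 are all 1, so H_0 = Z.
  H_1: rank ker ∂_1 − rank ∂_2 = (27 − 8) − 18 = 1, and ∂_2 has invariant factor 2 > 1, so H_1 = Z × Z/2.
  H_2: rank ker ∂_2 − rank ∂_3 = (18 − 18) − 0 = 0, and there is no ∂_3, so H_2 = 0.

As a check, the Euler characteristic is 9 − 27 + 18 = 0, which agrees with 1 − 1 + 0 = 0.

H_0 = Z,  H_1 = Z × Z/2,  H_2 = 0.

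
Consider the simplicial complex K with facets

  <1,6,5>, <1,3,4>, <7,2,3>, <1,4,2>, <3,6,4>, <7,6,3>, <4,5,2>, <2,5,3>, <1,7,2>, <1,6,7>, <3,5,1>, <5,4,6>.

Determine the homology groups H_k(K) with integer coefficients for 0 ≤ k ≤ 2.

Order the vertices as 1 < 2 < 3 < 4 < 5 < 6 < 7. Listing each simplex with vertices in this order, K has dimension 2 with simplices:

  0-simplices (7): [1], [2], [3], [4], [5], [6], [7]
  1-simplices (18): [1,2], [1,3], [1,4], [1,5], [1,6], [1,7], [2,3], [2,4], [2,5], [2,7], [3,4], [3,5], [3,6], [3,7], [4,5], [4,6], [5,6], [6,7]
  2-simplices (12): [1,2,4], [1,2,7], [1,3,4], [1,3,5], [1,5,6], [1,6,7], [2,3,5], [2,3,7], [2,4,5], [3,4,6], [3,6,7], [4,5,6]

so the chain groups are C_0 ≅ Z^7, C_1 ≅ Z^18, C_2 ≅ Z^12.

The boundary map ∂_1: C_1 → C_0 maps an edge to its endpoints' difference, ∂[p,q] = q − p. For instance
  ∂[3,6] = [6] − [3].
As a 7×18 matrix over Z this has rank 6, with invariant factors (1,1,1,1,1,1).

The boundary map ∂_2: C_2 → C_1 acts by ∂[p,q,r] = [q,r] − [p,r] + [p,q]. For instance
  ∂[1,6,7] = [6,7] − [1,7] + [1,6],
  ∂[4,5,6] = [5,6] − [4,6] + [4,5].
The 18×12 boundary matrix has rank 12 and Smith normal form diag(1,1,1,1,1,1,1,1,1,1,1,2).

From H_k ≅ ker(∂_k) / im(∂_{k+1}) we obtain:

  H_0: rank C_0 − rank ∂_1 = 7 − 6 = 1, and the invariant factors of ∂_1 are all 1, so H_0 = Z.
  H_1: rank ker ∂_1 − rank ∂_2 = (18 − 6) − 12 = 0, and ∂_2 has invariant factor 2 > 1, so H_1 = Z/2.
  H_2: rank ker ∂_2 − rank ∂_3 = (12 − 12) − 0 = 0, and there is no ∂_3, so H_2 = 0.

As a check, the Euler characteristic is 7 − 18 + 12 = 1, which agrees with 1 − 0 + 0 = 1.

H_0 ≅ Z,  H_1 ≅ Z/2,  H_2 = 0.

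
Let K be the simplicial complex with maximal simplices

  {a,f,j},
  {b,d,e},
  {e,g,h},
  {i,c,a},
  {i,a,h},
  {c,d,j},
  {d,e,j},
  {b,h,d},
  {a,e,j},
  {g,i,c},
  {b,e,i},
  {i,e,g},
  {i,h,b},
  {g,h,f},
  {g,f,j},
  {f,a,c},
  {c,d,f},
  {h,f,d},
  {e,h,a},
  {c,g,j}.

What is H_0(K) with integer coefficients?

Take the total order a < b < c < d < e < f < g < h < i < j on the vertex set. Then K (dimension 2) consists of the simplices:

  0-simplices (10): a, b, c, d, e, f, g, h, i, j
  1-simplices (30): ac, ae, af, ah, ai, aj, bd, be, bh, bi, cd, cf, cg, ci, cj, de, df, dh, dj, eg, eh, ei, ej, fg, fh, fj, gh, gi, gj, hi
  2-simplices (20): acf, aci, aeh, aej, afj, ahi, bde, bdh, bei, bhi, cdf, cdj, cgi, cgj, dej, dfh, egh, egi, fgh, fgj

so the chain groups are C_0 ≅ Z^10, C_1 ≅ Z^30, C_2 ≅ Z^20.

∂_1: C_1 → C_0 sends each edge [p,q] (with p < q) to q − p. For instance
  ∂ae = e − a.
As a 10×30 matrix over Z this has rank 9, with invariant factors (1,1,1,1,1,1,1,1,1).

The boundary map ∂_2: C_2 → C_1 acts by ∂[p,q,r] = [q,r] − [p,r] + [p,q]. For instance
  ∂dej = ej − dj + de,
  ∂egh = gh − eh + eg.
This gives a 30×20 integer matrix of rank 20; reducing to Smith normal form yields diagonal entries (1,1,1,1,1,1,1,1,1,1,1,1,1,1,1,1,1,1,1,2).

From H_k ≅ ker(∂_k) / im(∂_{k+1}) we obtain:

  H_0: rank C_0 − rank ∂_1 = 10 − 9 = 1, and the invariant factors of ∂_1 are all 1, so H_0 ≅ Z.

H_0 = Z.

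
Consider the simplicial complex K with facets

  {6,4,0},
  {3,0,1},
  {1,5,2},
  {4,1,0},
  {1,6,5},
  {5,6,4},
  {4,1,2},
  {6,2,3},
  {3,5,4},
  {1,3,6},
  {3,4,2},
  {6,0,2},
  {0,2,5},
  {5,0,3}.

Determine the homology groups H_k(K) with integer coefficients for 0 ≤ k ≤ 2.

H_0 = Z,  H_1 = Z^2,  H_2 = Z.

Take the total order 0 < 1 < 2 < 3 < 4 < 5 < 6 on the vertex set. Then K (dimension 2) consists of the simplices:

  0-simplices (7): [0], [1], [2], [3], [4], [5], [6]
  1-simplices (21): [0,1], [0,2], [0,3], [0,4], [0,5], [0,6], [1,2], [1,3], [1,4], [1,5], [1,6], [2,3], [2,4], [2,5], [2,6], [3,4], [3,5], [3,6], [4,5], [4,6], [5,6]
  2-simplices (14): [0,1,3], [0,1,4], [0,2,5], [0,2,6], [0,3,5], [0,4,6], [1,2,4], [1,2,5], [1,3,6], [1,5,6], [2,3,4], [2,3,6], [3,4,5], [4,5,6]

giving chain groups C_0 ≅ Z^7, C_1 ≅ Z^21, C_2 ≅ Z^14.

The boundary map ∂_1: C_1 → C_0 maps an edge to its endpoints' difference, ∂[p,q] = q − p.
This gives a 7×21 integer matrix of rank 6; reducing to Smith normal form yields diagonal entries (1,1,1,1,1,1).

Boundary ∂_2: C_2 → C_1 sends each 2-simplex [p,q,r] to [q,r] − [p,r] + [p,q]. For instance
  ∂[0,1,3] = [1,3] − [0,3] + [0,1],
  ∂[0,4,6] = [4,6] − [0,6] + [0,4].
The 21×14 boundary matrix has rank 13 and Smith normal form diag(1,1,1,1,1,1,1,1,1,1,1,1,1).

From H_k ≅ ker(∂_k) / im(∂_{k+1}) we obtain:

  H_0: rank C_0 − rank ∂_1 = 7 − 6 = 1, and the invariant factors of ∂_1 are all 1, so H_0 = Z.
  H_1: rank ker ∂_1 − rank ∂_2 = (21 − 6) − 13 = 2, and the invariant factors of ∂_2 are all 1, so H_1 = Z^2.
  H_2: rank ker ∂_2 − rank ∂_3 = (14 − 13) − 0 = 1, and there is no ∂_3, so H_2 = Z.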